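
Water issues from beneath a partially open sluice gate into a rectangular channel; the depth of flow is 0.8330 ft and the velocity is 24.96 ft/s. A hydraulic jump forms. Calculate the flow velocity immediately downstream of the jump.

Fr₁ = V₁/√(g·y₁) = 24.96/√(32.2×0.8330) = 4.819.
Sequent-depth ratio: y₂/y₁ = ½[√(1 + 8Fr₁²) − 1] = ½[√186.81 − 1] = 6.334.
y₂ = 6.334 × 0.8330 = 5.276 ft.
q = V₁·y₁ = 24.96 × 0.8330 = 20.79 ft²/s.
V₂ = q/y₂ = 20.79/5.276 = 3.941 ft/s.

V₂ = 3.941 ft/s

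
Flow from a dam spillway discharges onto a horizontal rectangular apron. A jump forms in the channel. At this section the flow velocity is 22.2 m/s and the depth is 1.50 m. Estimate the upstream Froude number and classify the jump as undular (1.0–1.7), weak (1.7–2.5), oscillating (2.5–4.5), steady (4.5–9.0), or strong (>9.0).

Fr₁ = V₁/√(g·y₁) = 22.2/√(9.81×1.50) = 5.79.
Fr₁ = 5.79 lies in the steady range.

Fr₁ = 5.79; steady jump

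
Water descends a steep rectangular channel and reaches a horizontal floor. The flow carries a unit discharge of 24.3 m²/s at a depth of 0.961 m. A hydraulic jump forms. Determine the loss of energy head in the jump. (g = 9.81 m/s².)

V₁ = q/y₁ = 24.3/0.961 = 25.3 m/s. Fr₁ = V₁/√(g·y₁) = 25.3/√(9.81×0.961) = 8.24.
By Bélanger, y₂/y₁ = ½[√(1 + 8Fr₁²) − 1] = ½[√543.6 − 1] = 11.2.
y₂ = 11.2 × 0.961 = 10.7 m.
Head loss: ΔE = (y₂ − y₁)³/(4y₁y₂) = (10.7 − 0.961)³/(4×0.961×10.7) = 930/41.2 = 22.6 m.

ΔE = 22.6 m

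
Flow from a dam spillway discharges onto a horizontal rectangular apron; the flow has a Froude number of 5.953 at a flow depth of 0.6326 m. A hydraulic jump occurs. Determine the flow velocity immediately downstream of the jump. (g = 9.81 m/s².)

Fr₁ = 5.953 (given).
From the momentum equation for a rectangular channel, y₂/y₁ = ½[√(1 + 8Fr₁²) − 1] = ½[√284.51 − 1] = 7.934.
y₂ = 7.934 × 0.6326 = 5.019 m.
V₁ = Fr₁·√(g·y₁) = 5.953×√(9.81×0.6326) = 14.83 m/s; q = V₁·y₁ = 9.381 m²/s.
V₂ = q/y₂ = 9.381/5.019 = 1.869 m/s.

V₂ = 1.869 m/s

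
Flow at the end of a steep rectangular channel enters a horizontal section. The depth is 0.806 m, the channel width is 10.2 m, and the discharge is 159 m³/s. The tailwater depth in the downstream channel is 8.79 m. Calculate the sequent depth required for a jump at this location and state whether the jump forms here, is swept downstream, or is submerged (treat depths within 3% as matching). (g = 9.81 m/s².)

y₂ = 7.45 m; the jump is submerged

q = Q/b = 159/10.2 = 15.6 m²/s; V₁ = q/y₁ = 19.3 m/s. Fr₁ = V₁/√(g·y₁) = 6.88.
Conjugate-depth relation: y₂/y₁ = ½[√(1 + 8Fr₁²) − 1] = ½[√379.5 − 1] = 9.24.
y₂ = 9.24 × 0.806 = 7.45 m.
Tailwater y_tw = 8.79 m: y_tw > y₂, so the jump is submerged.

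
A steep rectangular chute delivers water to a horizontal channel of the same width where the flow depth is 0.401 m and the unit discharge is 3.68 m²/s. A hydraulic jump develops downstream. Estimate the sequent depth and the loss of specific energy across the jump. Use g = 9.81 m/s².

y₂ = 2.43 m; ΔE = 2.15 m

V₁ = q/y₁ = 3.68/0.401 = 9.18 m/s. Fr₁ = V₁/√(g·y₁) = 9.18/√(9.81×0.401) = 4.63.
From the momentum equation for a rectangular channel, y₂/y₁ = ½[√(1 + 8Fr₁²) − 1] = ½[√172.3 − 1] = 6.06.
y₂ = 6.06 × 0.401 = 2.43 m.
V₂ = q/y₂ = 3.68/2.43 = 1.51 m/s. E₁ = y₁ + V₁²/2g = 4.69 m; E₂ = y₂ + V₂²/2g = 2.55 m. ΔE = E₁ − E₂ = 2.15 m.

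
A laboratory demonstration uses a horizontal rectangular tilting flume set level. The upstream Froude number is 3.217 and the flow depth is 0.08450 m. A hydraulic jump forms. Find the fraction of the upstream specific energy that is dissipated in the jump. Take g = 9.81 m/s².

Fr₁ = 3.217 (given).
Bélanger equation: y₂/y₁ = ½[√(1 + 8Fr₁²) − 1] = ½[√83.793 − 1] = 4.077.
y₂ = 4.077 × 0.08450 = 0.3445 m.
E₁ = y₁(1 + Fr₁²/2) = 0.08450×(1 + 3.217²/2) = 0.5217 m. ΔE = (y₂ − y₁)³/(4y₁y₂) = 0.1509 m. ΔE/E₁ = 0.1509/0.5217 = 0.289.

ΔE/E₁ = 0.289 (28.9%)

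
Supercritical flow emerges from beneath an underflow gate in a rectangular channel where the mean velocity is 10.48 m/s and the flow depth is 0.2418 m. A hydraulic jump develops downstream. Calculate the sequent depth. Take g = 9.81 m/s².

Fr₁ = V₁/√(g·y₁) = 10.48/√(9.81×0.2418) = 6.805.
Conjugate-depth relation: y₂/y₁ = ½[√(1 + 8Fr₁²) − 1] = ½[√371.41 − 1] = 9.136.
y₂ = 9.136 × 0.2418 = 2.209 m.

y₂ = 2.209 m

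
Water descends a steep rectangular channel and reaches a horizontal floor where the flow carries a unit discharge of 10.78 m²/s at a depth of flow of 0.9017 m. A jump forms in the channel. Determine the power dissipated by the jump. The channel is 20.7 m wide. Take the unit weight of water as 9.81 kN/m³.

V₁ = q/y₁ = 10.78/0.9017 = 11.96 m/s. Fr₁ = V₁/√(g·y₁) = 11.96/√(9.81×0.9017) = 4.020.
Bélanger equation: y₂/y₁ = ½[√(1 + 8Fr₁²) − 1] = ½[√130.26 − 1] = 5.207.
y₂ = 5.207 × 0.9017 = 4.695 m.
V₂ = q/y₂ = 10.78/4.695 = 2.296 m/s. E₁ = y₁ + V₁²/2g = 8.186 m; E₂ = y₂ + V₂²/2g = 4.964 m. ΔE = E₁ − E₂ = 3.223 m.
Q = q·b = 10.78 × 20.7 = 223.1 m³/s. P = γ·Q·ΔE = 9.81 × 223.1 × 3.223 = 7055 kW.

P = 7055 kW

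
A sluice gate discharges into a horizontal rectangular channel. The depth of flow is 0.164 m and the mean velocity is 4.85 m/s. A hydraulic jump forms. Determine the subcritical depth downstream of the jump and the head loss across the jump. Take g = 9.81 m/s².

Fr₁ = V₁/√(g·y₁) = 4.85/√(9.81×0.164) = 3.82.
Sequent-depth ratio: y₂/y₁ = ½[√(1 + 8Fr₁²) − 1] = ½[√118.0 − 1] = 4.93.
y₂ = 4.93 × 0.164 = 0.809 m.
q = V₁·y₁ = 4.85 × 0.164 = 0.795 m²/s. V₂ = q/y₂ = 0.795/0.809 = 0.984 m/s. E₁ = y₁ + V₁²/2g = 1.36 m; E₂ = y₂ + V₂²/2g = 0.858 m. ΔE = E₁ − E₂ = 0.505 m.

y₂ = 0.809 m; ΔE = 0.505 m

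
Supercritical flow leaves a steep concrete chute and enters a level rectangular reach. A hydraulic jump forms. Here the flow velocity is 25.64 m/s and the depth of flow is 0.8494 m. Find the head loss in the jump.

ΔE = 23.87 m

Fr₁ = V₁/√(g·y₁) = 25.64/√(9.81×0.8494) = 8.882.
Sequent-depth ratio: y₂/y₁ = ½[√(1 + 8Fr₁²) − 1] = ½[√632.17 − 1] = 12.07.
y₂ = 12.07 × 0.8494 = 10.25 m.
q = V₁·y₁ = 25.64 × 0.8494 = 21.78 m²/s. V₂ = q/y₂ = 21.78/10.25 = 2.124 m/s. E₁ = y₁ + V₁²/2g = 34.36 m; E₂ = y₂ + V₂²/2g = 10.48 m. ΔE = E₁ − E₂ = 23.87 m.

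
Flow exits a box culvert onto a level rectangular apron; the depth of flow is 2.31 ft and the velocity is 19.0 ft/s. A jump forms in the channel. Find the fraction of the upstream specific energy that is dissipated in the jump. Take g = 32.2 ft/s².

ΔE/E₁ = 0.125 (12.5%)

Fr₁ = V₁/√(g·y₁) = 19.0/√(32.2×2.31) = 2.20.
By Bélanger, y₂/y₁ = ½[√(1 + 8Fr₁²) − 1] = ½[√39.83 − 1] = 2.66.
y₂ = 2.66 × 2.31 = 6.13 ft.
E₁ = y₁ + V₁²/2g = 7.92 ft. ΔE = (y₂ − y₁)³/(4y₁y₂) = 0.987 ft. ΔE/E₁ = 0.987/7.92 = 0.125.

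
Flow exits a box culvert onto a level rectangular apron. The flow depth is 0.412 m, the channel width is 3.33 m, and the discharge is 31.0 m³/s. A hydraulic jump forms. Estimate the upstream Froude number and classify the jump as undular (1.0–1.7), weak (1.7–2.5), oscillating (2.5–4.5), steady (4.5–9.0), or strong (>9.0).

q = Q/b = 31.0/3.33 = 9.31 m²/s; V₁ = q/y₁ = 22.6 m/s. Fr₁ = V₁/√(g·y₁) = 11.2.
Fr₁ = 11.2 lies in the strong range.

Fr₁ = 11.2; strong jump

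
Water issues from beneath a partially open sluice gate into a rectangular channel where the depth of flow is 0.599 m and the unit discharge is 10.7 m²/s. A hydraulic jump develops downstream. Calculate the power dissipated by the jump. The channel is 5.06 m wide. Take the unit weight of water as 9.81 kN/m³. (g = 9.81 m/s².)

V₁ = q/y₁ = 10.7/0.599 = 17.9 m/s. Fr₁ = V₁/√(g·y₁) = 17.9/√(9.81×0.599) = 7.37.
From the momentum equation for a rectangular channel, y₂/y₁ = ½[√(1 + 8Fr₁²) − 1] = ½[√435.4 − 1] = 9.93.
y₂ = 9.93 × 0.599 = 5.95 m.
V₂ = q/y₂ = 10.7/5.95 = 1.80 m/s. E₁ = y₁ + V₁²/2g = 16.9 m; E₂ = y₂ + V₂²/2g = 6.11 m. ΔE = E₁ − E₂ = 10.7 m.
Q = q·b = 10.7 × 5.06 = 54.1 m³/s. P = γ·Q·ΔE = 9.81 × 54.1 × 10.7 = 5708 kW.

P = 5708 kW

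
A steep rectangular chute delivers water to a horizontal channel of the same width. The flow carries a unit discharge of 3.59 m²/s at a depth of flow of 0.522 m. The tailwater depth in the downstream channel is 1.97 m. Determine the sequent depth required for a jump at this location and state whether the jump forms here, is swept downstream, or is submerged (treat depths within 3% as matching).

V₁ = q/y₁ = 3.59/0.522 = 6.88 m/s. Fr₁ = V₁/√(g·y₁) = 6.88/√(9.81×0.522) = 3.04.
Conjugate-depth relation: y₂/y₁ = ½[√(1 + 8Fr₁²) − 1] = ½[√74.89 − 1] = 3.83.
y₂ = 3.83 × 0.522 = 2.00 m.
Tailwater y_tw = 1.97 m: y_tw ≈ y₂, so the jump forms here.

y₂ = 2.00 m; the jump forms here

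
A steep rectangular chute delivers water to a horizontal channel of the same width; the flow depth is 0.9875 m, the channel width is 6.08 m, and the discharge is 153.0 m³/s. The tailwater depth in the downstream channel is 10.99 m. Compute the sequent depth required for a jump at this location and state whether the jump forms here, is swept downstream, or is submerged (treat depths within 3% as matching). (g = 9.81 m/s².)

y₂ = 10.95 m; the jump forms here

q = Q/b = 153.0/6.08 = 25.16 m²/s; V₁ = q/y₁ = 25.48 m/s. Fr₁ = V₁/√(g·y₁) = 8.187.
Sequent-depth ratio: y₂/y₁ = ½[√(1 + 8Fr₁²) − 1] = ½[√537.27 − 1] = 11.09.
y₂ = 11.09 × 0.9875 = 10.95 m.
Tailwater y_tw = 10.99 m: y_tw ≈ y₂, so the jump forms here.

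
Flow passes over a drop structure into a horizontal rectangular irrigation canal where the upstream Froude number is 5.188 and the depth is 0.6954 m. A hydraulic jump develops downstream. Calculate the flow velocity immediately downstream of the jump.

V₂ = 1.977 m/s

Fr₁ = 5.188 (given).
By Bélanger, y₂/y₁ = ½[√(1 + 8Fr₁²) − 1] = ½[√216.32 − 1] = 6.854.
y₂ = 6.854 × 0.6954 = 4.766 m.
V₁ = Fr₁·√(g·y₁) = 5.188×√(9.81×0.6954) = 13.55 m/s; q = V₁·y₁ = 9.423 m²/s.
V₂ = q/y₂ = 9.423/4.766 = 1.977 m/s.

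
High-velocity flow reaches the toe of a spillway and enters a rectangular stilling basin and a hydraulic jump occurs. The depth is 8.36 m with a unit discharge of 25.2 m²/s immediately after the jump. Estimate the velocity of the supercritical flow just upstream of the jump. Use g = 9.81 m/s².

V₁ = 16.1 m/s

V₂ = q/y₂ = 25.2/8.36 = 3.01 m/s; Fr₂ = V₂/√(g·y₂) = 0.333.
From the momentum equation (using Fr₂), y₁/y₂ = ½[√(1 + 8Fr₂²) − 1] = ½[√1.886 − 1] = 0.187.
y₁ = 0.187 × 8.36 = 1.56 m.
V₁ = q/y₁ = 25.2/1.56 = 16.1 m/s.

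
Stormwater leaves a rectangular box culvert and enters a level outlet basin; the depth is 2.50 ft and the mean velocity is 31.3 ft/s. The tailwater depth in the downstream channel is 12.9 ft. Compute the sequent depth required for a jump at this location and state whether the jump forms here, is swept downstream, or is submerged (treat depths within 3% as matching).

Fr₁ = V₁/√(g·y₁) = 31.3/√(32.2×2.50) = 3.49.
Sequent-depth ratio: y₂/y₁ = ½[√(1 + 8Fr₁²) − 1] = ½[√98.36 − 1] = 4.46.
y₂ = 4.46 × 2.50 = 11.1 ft.
Tailwater y_tw = 12.9 ft: y_tw > y₂, so the jump is submerged.

y₂ = 11.1 ft; the jump is submerged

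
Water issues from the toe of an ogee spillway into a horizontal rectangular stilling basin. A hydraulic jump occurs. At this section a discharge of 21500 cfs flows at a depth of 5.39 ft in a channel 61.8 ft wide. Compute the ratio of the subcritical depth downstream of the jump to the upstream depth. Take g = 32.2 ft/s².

y₂/y₁ = 6.45

q = Q/b = 21500/61.8 = 348 ft²/s; V₁ = q/y₁ = 64.5 ft/s. Fr₁ = V₁/√(g·y₁) = 4.90.
Bélanger equation: y₂/y₁ = ½[√(1 + 8Fr₁²) − 1] = ½[√193.0 − 1] = 6.45.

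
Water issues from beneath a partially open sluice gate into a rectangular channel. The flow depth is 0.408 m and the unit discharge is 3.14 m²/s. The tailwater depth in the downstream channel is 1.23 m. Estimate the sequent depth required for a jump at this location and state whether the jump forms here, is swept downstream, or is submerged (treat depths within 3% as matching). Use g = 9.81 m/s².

V₁ = q/y₁ = 3.14/0.408 = 7.70 m/s. Fr₁ = V₁/√(g·y₁) = 7.70/√(9.81×0.408) = 3.85.
Bélanger equation: y₂/y₁ = ½[√(1 + 8Fr₁²) − 1] = ½[√119.4 − 1] = 4.96.
y₂ = 4.96 × 0.408 = 2.02 m.
Tailwater y_tw = 1.23 m: y_tw < y₂, so the jump is swept downstream.

y₂ = 2.02 m; the jump is swept downstream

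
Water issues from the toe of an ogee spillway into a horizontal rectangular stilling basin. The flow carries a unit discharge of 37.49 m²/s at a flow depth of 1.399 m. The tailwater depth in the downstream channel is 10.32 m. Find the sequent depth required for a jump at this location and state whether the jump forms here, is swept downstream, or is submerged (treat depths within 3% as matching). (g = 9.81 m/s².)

y₂ = 13.63 m; the jump is swept downstream

V₁ = q/y₁ = 37.49/1.399 = 26.80 m/s. Fr₁ = V₁/√(g·y₁) = 26.80/√(9.81×1.399) = 7.234.
From the momentum equation for a rectangular channel, y₂/y₁ = ½[√(1 + 8Fr₁²) − 1] = ½[√419.60 − 1] = 9.742.
y₂ = 9.742 × 1.399 = 13.63 m.
Tailwater y_tw = 10.32 m: y_tw < y₂, so the jump is swept downstream.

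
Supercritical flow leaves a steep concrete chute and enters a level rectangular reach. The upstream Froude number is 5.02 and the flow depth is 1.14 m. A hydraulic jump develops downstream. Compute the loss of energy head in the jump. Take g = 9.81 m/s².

Fr₁ = 5.02 (given).
Conjugate-depth relation: y₂/y₁ = ½[√(1 + 8Fr₁²) − 1] = ½[√202.6 − 1] = 6.62.
y₂ = 6.62 × 1.14 = 7.54 m.
Head loss: ΔE = (y₂ − y₁)³/(4y₁y₂) = (7.54 − 1.14)³/(4×1.14×7.54) = 263/34.4 = 7.63 m.

ΔE = 7.63 m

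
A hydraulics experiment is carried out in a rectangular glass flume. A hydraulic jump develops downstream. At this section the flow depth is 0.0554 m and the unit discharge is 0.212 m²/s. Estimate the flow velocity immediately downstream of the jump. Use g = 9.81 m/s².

V₂ = 0.558 m/s

V₁ = q/y₁ = 0.212/0.0554 = 3.83 m/s. Fr₁ = V₁/√(g·y₁) = 3.83/√(9.81×0.0554) = 5.19.
Conjugate-depth relation: y₂/y₁ = ½[√(1 + 8Fr₁²) − 1] = ½[√216.6 − 1] = 6.86.
y₂ = 6.86 × 0.0554 = 0.380 m.
V₂ = q/y₂ = 0.212/0.380 = 0.558 m/s.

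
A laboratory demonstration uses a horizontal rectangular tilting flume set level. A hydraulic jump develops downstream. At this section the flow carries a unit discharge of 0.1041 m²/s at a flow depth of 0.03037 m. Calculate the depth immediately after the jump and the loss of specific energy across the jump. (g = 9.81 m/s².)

y₂ = 0.2550 m; ΔE = 0.3658 m

V₁ = q/y₁ = 0.1041/0.03037 = 3.428 m/s. Fr₁ = V₁/√(g·y₁) = 3.428/√(9.81×0.03037) = 6.280.
Bélanger equation: y₂/y₁ = ½[√(1 + 8Fr₁²) − 1] = ½[√316.49 − 1] = 8.395.
y₂ = 8.395 × 0.03037 = 0.2550 m.
Head loss: ΔE = (y₂ − y₁)³/(4y₁y₂) = (0.2550 − 0.03037)³/(4×0.03037×0.2550) = 0.01133/0.03097 = 0.3658 m.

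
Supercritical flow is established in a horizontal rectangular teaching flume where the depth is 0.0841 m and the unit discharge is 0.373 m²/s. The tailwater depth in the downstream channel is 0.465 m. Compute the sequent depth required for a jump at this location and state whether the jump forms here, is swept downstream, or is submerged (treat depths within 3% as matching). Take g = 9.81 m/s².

V₁ = q/y₁ = 0.373/0.0841 = 4.44 m/s. Fr₁ = V₁/√(g·y₁) = 4.44/√(9.81×0.0841) = 4.88.
From the momentum equation for a rectangular channel, y₂/y₁ = ½[√(1 + 8Fr₁²) − 1] = ½[√191.7 − 1] = 6.42.
y₂ = 6.42 × 0.0841 = 0.540 m.
Tailwater y_tw = 0.465 m: y_tw < y₂, so the jump is swept downstream.

y₂ = 0.540 m; the jump is swept downstream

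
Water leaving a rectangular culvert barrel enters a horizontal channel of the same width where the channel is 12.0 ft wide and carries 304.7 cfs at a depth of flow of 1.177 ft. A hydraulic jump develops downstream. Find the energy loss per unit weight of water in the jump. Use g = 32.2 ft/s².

q = Q/b = 304.7/12.0 = 25.39 ft²/s; V₁ = q/y₁ = 21.57 ft/s. Fr₁ = V₁/√(g·y₁) = 3.504.
By Bélanger, y₂/y₁ = ½[√(1 + 8Fr₁²) − 1] = ½[√99.240 − 1] = 4.481.
y₂ = 4.481 × 1.177 = 5.274 ft.
V₂ = q/y₂ = 25.39/5.274 = 4.814 ft/s. E₁ = y₁ + V₁²/2g = 8.404 ft; E₂ = y₂ + V₂²/2g = 5.634 ft. ΔE = E₁ − E₂ = 2.770 ft.

ΔE = 2.770 ft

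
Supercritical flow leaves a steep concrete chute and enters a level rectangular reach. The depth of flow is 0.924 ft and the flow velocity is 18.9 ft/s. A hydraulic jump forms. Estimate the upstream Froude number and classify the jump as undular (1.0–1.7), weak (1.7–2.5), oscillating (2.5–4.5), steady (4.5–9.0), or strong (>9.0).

Fr₁ = 3.46; oscillating jump

Fr₁ = V₁/√(g·y₁) = 18.9/√(32.2×0.924) = 3.46.
Fr₁ = 3.46 lies in the oscillating range.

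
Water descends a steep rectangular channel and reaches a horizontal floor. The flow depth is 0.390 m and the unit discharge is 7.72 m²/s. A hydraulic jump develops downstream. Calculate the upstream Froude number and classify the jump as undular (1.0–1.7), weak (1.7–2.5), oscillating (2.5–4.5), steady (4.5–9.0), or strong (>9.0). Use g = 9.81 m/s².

V₁ = q/y₁ = 7.72/0.390 = 19.8 m/s. Fr₁ = V₁/√(g·y₁) = 19.8/√(9.81×0.390) = 10.1.
Fr₁ = 10.1 lies in the strong range.

Fr₁ = 10.1; strong jump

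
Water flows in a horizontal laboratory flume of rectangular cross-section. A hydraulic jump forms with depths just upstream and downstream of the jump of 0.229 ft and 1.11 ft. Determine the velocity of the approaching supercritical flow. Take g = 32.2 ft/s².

For a rectangular channel the momentum equation gives q² = ½·g·y₁·y₂·(y₁ + y₂) = ½×32.2×0.229×1.11×1.34 = 5.48.
q = √5.48 = 2.34 ft²/s.
V₁ = q/y₁ = 2.34/0.229 = 10.2 ft/s.

V₁ = 10.2 ft/s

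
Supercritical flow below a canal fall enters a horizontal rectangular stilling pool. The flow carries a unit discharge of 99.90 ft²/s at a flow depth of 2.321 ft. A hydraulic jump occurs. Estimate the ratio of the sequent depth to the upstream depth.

y₂/y₁ = 6.559

V₁ = q/y₁ = 99.90/2.321 = 43.04 ft/s. Fr₁ = V₁/√(g·y₁) = 43.04/√(32.2×2.321) = 4.979.
From the momentum equation for a rectangular channel, y₂/y₁ = ½[√(1 + 8Fr₁²) − 1] = ½[√199.31 − 1] = 6.559.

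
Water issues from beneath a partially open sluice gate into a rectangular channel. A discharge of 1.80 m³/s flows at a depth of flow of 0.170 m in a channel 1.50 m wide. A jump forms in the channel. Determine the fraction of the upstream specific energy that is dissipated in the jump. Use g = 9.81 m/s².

ΔE/E₁ = 0.528 (52.8%)

q = Q/b = 1.80/1.50 = 1.20 m²/s; V₁ = q/y₁ = 7.06 m/s. Fr₁ = V₁/√(g·y₁) = 5.47.
By Bélanger, y₂/y₁ = ½[√(1 + 8Fr₁²) − 1] = ½[√240.0 − 1] = 7.25.
y₂ = 7.25 × 0.170 = 1.23 m.
E₁ = y₁ + V₁²/2g = 2.71 m. ΔE = (y₂ − y₁)³/(4y₁y₂) = 1.43 m. ΔE/E₁ = 1.43/2.71 = 0.528.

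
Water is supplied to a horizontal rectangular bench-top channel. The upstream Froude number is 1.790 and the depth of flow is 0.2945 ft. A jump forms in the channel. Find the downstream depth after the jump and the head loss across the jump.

y₂ = 0.6127 ft; ΔE = 0.04463 ft

Fr₁ = 1.790 (given).
From the momentum equation for a rectangular channel, y₂/y₁ = ½[√(1 + 8Fr₁²) − 1] = ½[√26.633 − 1] = 2.080.
y₂ = 2.080 × 0.2945 = 0.6127 ft.
Head loss: ΔE = (y₂ − y₁)³/(4y₁y₂) = (0.6127 − 0.2945)³/(4×0.2945×0.6127) = 0.03221/0.7217 = 0.04463 ft.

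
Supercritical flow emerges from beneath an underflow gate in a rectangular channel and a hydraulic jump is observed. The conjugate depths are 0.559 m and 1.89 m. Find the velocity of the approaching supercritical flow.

V₁ = 6.37 m/s

For a rectangular channel the momentum equation gives q² = ½·g·y₁·y₂·(y₁ + y₂) = ½×9.81×0.559×1.89×2.45 = 12.7.
q = √12.7 = 3.56 m²/s.
V₁ = q/y₁ = 3.56/0.559 = 6.37 m/s.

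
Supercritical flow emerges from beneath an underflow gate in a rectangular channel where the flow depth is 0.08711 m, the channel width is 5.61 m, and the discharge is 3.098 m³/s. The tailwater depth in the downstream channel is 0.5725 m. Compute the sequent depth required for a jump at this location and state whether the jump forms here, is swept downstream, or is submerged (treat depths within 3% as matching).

q = Q/b = 3.098/5.61 = 0.5522 m²/s; V₁ = q/y₁ = 6.339 m/s. Fr₁ = V₁/√(g·y₁) = 6.858.
Sequent-depth ratio: y₂/y₁ = ½[√(1 + 8Fr₁²) − 1] = ½[√377.23 − 1] = 9.211.
y₂ = 9.211 × 0.08711 = 0.8024 m.
Tailwater y_tw = 0.5725 m: y_tw < y₂, so the jump is swept downstream.

y₂ = 0.8024 m; the jump is swept downstream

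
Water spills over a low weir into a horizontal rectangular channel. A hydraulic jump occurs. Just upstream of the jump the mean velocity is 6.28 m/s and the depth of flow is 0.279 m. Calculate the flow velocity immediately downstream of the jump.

V₂ = 1.28 m/s

Fr₁ = V₁/√(g·y₁) = 6.28/√(9.81×0.279) = 3.80.
From the momentum equation for a rectangular channel, y₂/y₁ = ½[√(1 + 8Fr₁²) − 1] = ½[√116.3 − 1] = 4.89.
y₂ = 4.89 × 0.279 = 1.36 m.
q = V₁·y₁ = 6.28 × 0.279 = 1.75 m²/s.
V₂ = q/y₂ = 1.75/1.36 = 1.28 m/s.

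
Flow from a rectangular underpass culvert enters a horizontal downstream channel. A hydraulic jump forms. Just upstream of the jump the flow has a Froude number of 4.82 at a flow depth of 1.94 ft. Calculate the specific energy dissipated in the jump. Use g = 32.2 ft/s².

ΔE = 11.6 ft

Fr₁ = 4.82 (given).
Conjugate-depth relation: y₂/y₁ = ½[√(1 + 8Fr₁²) − 1] = ½[√186.9 − 1] = 6.33.
y₂ = 6.33 × 1.94 = 12.3 ft.
V₁ = Fr₁·√(g·y₁) = 4.82×√(32.2×1.94) = 38.1 ft/s; q = V₁·y₁ = 73.9 ft²/s. V₂ = q/y₂ = 73.9/12.3 = 6.01 ft/s. E₁ = y₁ + V₁²/2g = 24.5 ft; E₂ = y₂ + V₂²/2g = 12.9 ft. ΔE = E₁ − E₂ = 11.6 ft.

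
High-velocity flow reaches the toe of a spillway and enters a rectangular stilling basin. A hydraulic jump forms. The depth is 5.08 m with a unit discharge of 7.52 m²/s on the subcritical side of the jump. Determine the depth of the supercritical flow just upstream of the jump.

y₁ = 0.413 m

V₂ = q/y₂ = 7.52/5.08 = 1.48 m/s; Fr₂ = V₂/√(g·y₂) = 0.210.
Applying the sequent-depth relation in reverse, y₁/y₂ = ½[√(1 + 8Fr₂²) − 1] = ½[√1.352 − 1] = 0.0813.
y₁ = 0.0813 × 5.08 = 0.413 m.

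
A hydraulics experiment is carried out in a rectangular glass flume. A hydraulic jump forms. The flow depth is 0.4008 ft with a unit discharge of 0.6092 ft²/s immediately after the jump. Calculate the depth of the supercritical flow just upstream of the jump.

y₁ = 0.1121 ft

V₂ = q/y₂ = 0.6092/0.4008 = 1.520 ft/s; Fr₂ = V₂/√(g·y₂) = 0.4231.
Applying the sequent-depth relation in reverse, y₁/y₂ = ½[√(1 + 8Fr₂²) − 1] = ½[√2.4321 − 1] = 0.2798.
y₁ = 0.2798 × 0.4008 = 0.1121 ft.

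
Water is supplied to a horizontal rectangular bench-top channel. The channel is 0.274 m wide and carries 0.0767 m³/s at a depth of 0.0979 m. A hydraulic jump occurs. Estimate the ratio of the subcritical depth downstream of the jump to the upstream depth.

y₂/y₁ = 3.66

q = Q/b = 0.0767/0.274 = 0.280 m²/s; V₁ = q/y₁ = 2.86 m/s. Fr₁ = V₁/√(g·y₁) = 2.92.
By Bélanger, y₂/y₁ = ½[√(1 + 8Fr₁²) − 1] = ½[√69.10 − 1] = 3.66.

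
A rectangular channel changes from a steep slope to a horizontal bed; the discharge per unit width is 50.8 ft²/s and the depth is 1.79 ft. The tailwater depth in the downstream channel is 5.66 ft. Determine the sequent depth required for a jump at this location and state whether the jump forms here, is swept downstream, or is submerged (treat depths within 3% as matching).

V₁ = q/y₁ = 50.8/1.79 = 28.4 ft/s. Fr₁ = V₁/√(g·y₁) = 28.4/√(32.2×1.79) = 3.74.
Bélanger equation: y₂/y₁ = ½[√(1 + 8Fr₁²) − 1] = ½[√112.8 − 1] = 4.81.
y₂ = 4.81 × 1.79 = 8.61 ft.
Tailwater y_tw = 5.66 ft: y_tw < y₂, so the jump is swept downstream.

y₂ = 8.61 ft; the jump is swept downstream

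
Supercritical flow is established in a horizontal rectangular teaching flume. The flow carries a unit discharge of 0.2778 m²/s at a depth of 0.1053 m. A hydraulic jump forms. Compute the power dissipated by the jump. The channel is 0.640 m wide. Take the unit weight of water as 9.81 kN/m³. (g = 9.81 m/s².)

V₁ = q/y₁ = 0.2778/0.1053 = 2.638 m/s. Fr₁ = V₁/√(g·y₁) = 2.638/√(9.81×0.1053) = 2.596.
Conjugate-depth relation: y₂/y₁ = ½[√(1 + 8Fr₁²) − 1] = ½[√54.901 − 1] = 3.205.
y₂ = 3.205 × 0.1053 = 0.3375 m.
V₂ = q/y₂ = 0.2778/0.3375 = 0.8232 m/s. E₁ = y₁ + V₁²/2g = 0.4600 m; E₂ = y₂ + V₂²/2g = 0.3720 m. ΔE = E₁ − E₂ = 0.08804 m.
Q = q·b = 0.2778 × 0.640 = 0.1778 m³/s. P = γ·Q·ΔE = 9.81 × 0.1778 × 0.08804 = 0.1535 kW.

P = 0.1535 kW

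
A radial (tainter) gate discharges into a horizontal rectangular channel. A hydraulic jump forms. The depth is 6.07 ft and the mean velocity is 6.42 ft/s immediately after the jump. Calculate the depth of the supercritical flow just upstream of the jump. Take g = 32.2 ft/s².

Fr₂ = V₂/√(g·y₂) = 6.42/√(32.2×6.07) = 0.459.
Applying the sequent-depth relation in reverse, y₁/y₂ = ½[√(1 + 8Fr₂²) − 1] = ½[√2.687 − 1] = 0.320.
y₁ = 0.320 × 6.07 = 1.94 ft.

y₁ = 1.94 ft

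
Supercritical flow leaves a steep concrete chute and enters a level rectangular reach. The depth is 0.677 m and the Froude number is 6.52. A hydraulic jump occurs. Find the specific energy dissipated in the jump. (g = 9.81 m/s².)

ΔE = 8.97 m

Fr₁ = 6.52 (given).
Bélanger equation: y₂/y₁ = ½[√(1 + 8Fr₁²) − 1] = ½[√341.1 − 1] = 8.73.
y₂ = 8.73 × 0.677 = 5.91 m.
Head loss: ΔE = (y₂ − y₁)³/(4y₁y₂) = (5.91 − 0.677)³/(4×0.677×5.91) = 144/16.0 = 8.97 m.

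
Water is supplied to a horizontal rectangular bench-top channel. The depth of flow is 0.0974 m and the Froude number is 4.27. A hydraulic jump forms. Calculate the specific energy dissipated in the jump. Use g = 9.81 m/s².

ΔE = 0.415 m

Fr₁ = 4.27 (given).
Sequent-depth ratio: y₂/y₁ = ½[√(1 + 8Fr₁²) − 1] = ½[√146.9 − 1] = 5.56.
y₂ = 5.56 × 0.0974 = 0.541 m.
V₁ = Fr₁·√(g·y₁) = 4.27×√(9.81×0.0974) = 4.17 m/s; q = V₁·y₁ = 0.407 m²/s. V₂ = q/y₂ = 0.407/0.541 = 0.751 m/s. E₁ = y₁ + V₁²/2g = 0.985 m; E₂ = y₂ + V₂²/2g = 0.570 m. ΔE = E₁ − E₂ = 0.415 m.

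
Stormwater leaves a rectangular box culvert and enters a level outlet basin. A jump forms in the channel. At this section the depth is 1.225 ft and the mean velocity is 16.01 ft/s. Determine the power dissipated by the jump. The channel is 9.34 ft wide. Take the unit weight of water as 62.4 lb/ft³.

P = 19.86 hp

Fr₁ = V₁/√(g·y₁) = 16.01/√(32.2×1.225) = 2.549.
Sequent-depth ratio: y₂/y₁ = ½[√(1 + 8Fr₁²) − 1] = ½[√52.985 − 1] = 3.140.
y₂ = 3.140 × 1.225 = 3.846 ft.
q = V₁·y₁ = 16.01 × 1.225 = 19.61 ft²/s. V₂ = q/y₂ = 19.61/3.846 = 5.099 ft/s. E₁ = y₁ + V₁²/2g = 5.205 ft; E₂ = y₂ + V₂²/2g = 4.250 ft. ΔE = E₁ − E₂ = 0.9554 ft.
Q = q·b = 19.61 × 9.34 = 183.2 cfs. P = γ·Q·ΔE/550 = 62.4 × 183.2 × 0.9554 / 550 = 19.86 hp.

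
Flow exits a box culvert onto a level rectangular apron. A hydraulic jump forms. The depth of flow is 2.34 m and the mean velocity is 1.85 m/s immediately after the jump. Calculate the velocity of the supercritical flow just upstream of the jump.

Fr₂ = V₂/√(g·y₂) = 1.85/√(9.81×2.34) = 0.386.
Applying the sequent-depth relation in reverse, y₁/y₂ = ½[√(1 + 8Fr₂²) − 1] = ½[√2.193 − 1] = 0.240.
y₁ = 0.240 × 2.34 = 0.563 m.
V₁ = q/y₁ = 4.33/0.563 = 7.70 m/s.

V₁ = 7.70 m/s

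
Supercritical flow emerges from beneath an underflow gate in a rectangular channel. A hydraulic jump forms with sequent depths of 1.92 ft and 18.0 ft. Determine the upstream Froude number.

Fr₁ = 6.97

For a rectangular channel the momentum equation gives q² = ½·g·y₁·y₂·(y₁ + y₂) = ½×32.2×1.92×18.0×19.9 = 11084.
q = √11084 = 105 ft²/s.
V₁ = q/y₁ = 54.8 ft/s; Fr₁ = V₁/√(g·y₁) = 6.97.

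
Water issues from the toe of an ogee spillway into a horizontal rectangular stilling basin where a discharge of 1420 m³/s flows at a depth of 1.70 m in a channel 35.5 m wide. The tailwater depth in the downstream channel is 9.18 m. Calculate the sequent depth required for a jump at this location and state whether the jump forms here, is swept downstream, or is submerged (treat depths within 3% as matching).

q = Q/b = 1420/35.5 = 40.0 m²/s; V₁ = q/y₁ = 23.5 m/s. Fr₁ = V₁/√(g·y₁) = 5.76.
Bélanger equation: y₂/y₁ = ½[√(1 + 8Fr₁²) − 1] = ½[√266.6 − 1] = 7.66.
y₂ = 7.66 × 1.70 = 13.0 m.
Tailwater y_tw = 9.18 m: y_tw < y₂, so the jump is swept downstream.

y₂ = 13.0 m; the jump is swept downstream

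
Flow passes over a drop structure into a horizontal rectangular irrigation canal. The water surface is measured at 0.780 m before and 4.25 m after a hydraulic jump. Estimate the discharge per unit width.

q = 9.04 m²/s

For a rectangular channel the momentum equation gives q² = ½·g·y₁·y₂·(y₁ + y₂) = ½×9.81×0.780×4.25×5.03 = 81.8.
q = √81.8 = 9.04 m²/s.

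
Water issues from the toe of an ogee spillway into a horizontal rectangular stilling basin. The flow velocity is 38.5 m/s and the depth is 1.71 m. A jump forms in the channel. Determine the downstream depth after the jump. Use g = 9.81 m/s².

y₂ = 21.9 m

Fr₁ = V₁/√(g·y₁) = 38.5/√(9.81×1.71) = 9.40.
By Bélanger, y₂/y₁ = ½[√(1 + 8Fr₁²) − 1] = ½[√707.9 − 1] = 12.8.
y₂ = 12.8 × 1.71 = 21.9 m.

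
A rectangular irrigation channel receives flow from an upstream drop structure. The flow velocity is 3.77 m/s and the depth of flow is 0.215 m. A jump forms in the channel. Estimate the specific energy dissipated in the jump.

Fr₁ = V₁/√(g·y₁) = 3.77/√(9.81×0.215) = 2.60.
From the momentum equation for a rectangular channel, y₂/y₁ = ½[√(1 + 8Fr₁²) − 1] = ½[√54.91 − 1] = 3.21.
y₂ = 3.21 × 0.215 = 0.689 m.
Head loss: ΔE = (y₂ − y₁)³/(4y₁y₂) = (0.689 − 0.215)³/(4×0.215×0.689) = 0.107/0.593 = 0.180 m.

ΔE = 0.180 m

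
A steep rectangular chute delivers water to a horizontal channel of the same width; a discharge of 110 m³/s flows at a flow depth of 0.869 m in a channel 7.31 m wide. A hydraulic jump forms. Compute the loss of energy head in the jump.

ΔE = 9.04 m

q = Q/b = 110/7.31 = 15.0 m²/s; V₁ = q/y₁ = 17.3 m/s. Fr₁ = V₁/√(g·y₁) = 5.93.
From the momentum equation for a rectangular channel, y₂/y₁ = ½[√(1 + 8Fr₁²) − 1] = ½[√282.4 − 1] = 7.90.
y₂ = 7.90 × 0.869 = 6.87 m.
Head loss: ΔE = (y₂ − y₁)³/(4y₁y₂) = (6.87 − 0.869)³/(4×0.869×6.87) = 216/23.9 = 9.04 m.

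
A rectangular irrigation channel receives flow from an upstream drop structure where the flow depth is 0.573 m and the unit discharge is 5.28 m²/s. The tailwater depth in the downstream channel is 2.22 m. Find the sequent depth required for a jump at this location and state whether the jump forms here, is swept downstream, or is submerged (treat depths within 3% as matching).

V₁ = q/y₁ = 5.28/0.573 = 9.21 m/s. Fr₁ = V₁/√(g·y₁) = 9.21/√(9.81×0.573) = 3.89.
Sequent-depth ratio: y₂/y₁ = ½[√(1 + 8Fr₁²) − 1] = ½[√121.8 − 1] = 5.02.
y₂ = 5.02 × 0.573 = 2.88 m.
Tailwater y_tw = 2.22 m: y_tw < y₂, so the jump is swept downstream.

y₂ = 2.88 m; the jump is swept downstream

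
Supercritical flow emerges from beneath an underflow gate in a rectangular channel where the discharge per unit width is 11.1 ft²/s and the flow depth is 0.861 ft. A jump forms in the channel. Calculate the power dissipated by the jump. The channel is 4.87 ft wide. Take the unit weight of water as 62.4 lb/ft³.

P = 3.51 hp

V₁ = q/y₁ = 11.1/0.861 = 12.9 ft/s. Fr₁ = V₁/√(g·y₁) = 12.9/√(32.2×0.861) = 2.45.
Sequent-depth ratio: y₂/y₁ = ½[√(1 + 8Fr₁²) − 1] = ½[√48.96 − 1] = 3.00.
y₂ = 3.00 × 0.861 = 2.58 ft.
V₂ = q/y₂ = 11.1/2.58 = 4.30 ft/s. E₁ = y₁ + V₁²/2g = 3.44 ft; E₂ = y₂ + V₂²/2g = 2.87 ft. ΔE = E₁ − E₂ = 0.573 ft.
Q = q·b = 11.1 × 4.87 = 54.1 cfs. P = γ·Q·ΔE/550 = 62.4 × 54.1 × 0.573 / 550 = 3.51 hp.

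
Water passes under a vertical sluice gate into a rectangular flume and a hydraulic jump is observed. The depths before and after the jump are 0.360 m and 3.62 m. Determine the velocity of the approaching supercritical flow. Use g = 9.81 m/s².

For a rectangular channel the momentum equation gives q² = ½·g·y₁·y₂·(y₁ + y₂) = ½×9.81×0.360×3.62×3.98 = 25.4.
q = √25.4 = 5.04 m²/s.
V₁ = q/y₁ = 5.04/0.360 = 14.0 m/s.

V₁ = 14.0 m/s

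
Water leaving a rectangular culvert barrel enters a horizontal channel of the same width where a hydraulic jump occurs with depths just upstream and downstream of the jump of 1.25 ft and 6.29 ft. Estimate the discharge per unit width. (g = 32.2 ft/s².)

q = 30.9 ft²/s

For a rectangular channel the momentum equation gives q² = ½·g·y₁·y₂·(y₁ + y₂) = ½×32.2×1.25×6.29×7.54 = 954.
q = √954 = 30.9 ft²/s.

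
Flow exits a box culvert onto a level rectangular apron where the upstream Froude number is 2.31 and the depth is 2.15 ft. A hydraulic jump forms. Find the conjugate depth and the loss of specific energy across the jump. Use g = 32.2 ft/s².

Fr₁ = 2.31 (given).
Sequent-depth ratio: y₂/y₁ = ½[√(1 + 8Fr₁²) − 1] = ½[√43.69 − 1] = 2.80.
y₂ = 2.80 × 2.15 = 6.03 ft.
V₁ = Fr₁·√(g·y₁) = 2.31×√(32.2×2.15) = 19.2 ft/s; q = V₁·y₁ = 41.3 ft²/s. V₂ = q/y₂ = 41.3/6.03 = 6.85 ft/s. E₁ = y₁ + V₁²/2g = 7.89 ft; E₂ = y₂ + V₂²/2g = 6.76 ft. ΔE = E₁ − E₂ = 1.13 ft.

y₂ = 6.03 ft; ΔE = 1.13 ft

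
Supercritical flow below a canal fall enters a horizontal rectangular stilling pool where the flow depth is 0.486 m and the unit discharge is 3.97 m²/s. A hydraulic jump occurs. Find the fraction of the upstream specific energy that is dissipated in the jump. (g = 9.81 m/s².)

V₁ = q/y₁ = 3.97/0.486 = 8.17 m/s. Fr₁ = V₁/√(g·y₁) = 8.17/√(9.81×0.486) = 3.74.
Sequent-depth ratio: y₂/y₁ = ½[√(1 + 8Fr₁²) − 1] = ½[√113.0 − 1] = 4.81.
y₂ = 4.81 × 0.486 = 2.34 m.
E₁ = y₁ + V₁²/2g = 3.89 m. ΔE = (y₂ − y₁)³/(4y₁y₂) = 1.40 m. ΔE/E₁ = 1.40/3.89 = 0.360.

ΔE/E₁ = 0.360 (36.0%)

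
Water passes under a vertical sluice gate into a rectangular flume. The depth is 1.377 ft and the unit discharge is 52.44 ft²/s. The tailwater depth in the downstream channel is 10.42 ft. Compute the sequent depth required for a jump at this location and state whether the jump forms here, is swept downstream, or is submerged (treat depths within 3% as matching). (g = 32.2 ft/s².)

y₂ = 10.47 ft; the jump forms here

V₁ = q/y₁ = 52.44/1.377 = 38.08 ft/s. Fr₁ = V₁/√(g·y₁) = 38.08/√(32.2×1.377) = 5.719.
Sequent-depth ratio: y₂/y₁ = ½[√(1 + 8Fr₁²) − 1] = ½[√262.67 − 1] = 7.604.
y₂ = 7.604 × 1.377 = 10.47 ft.
Tailwater y_tw = 10.42 ft: y_tw ≈ y₂, so the jump forms here.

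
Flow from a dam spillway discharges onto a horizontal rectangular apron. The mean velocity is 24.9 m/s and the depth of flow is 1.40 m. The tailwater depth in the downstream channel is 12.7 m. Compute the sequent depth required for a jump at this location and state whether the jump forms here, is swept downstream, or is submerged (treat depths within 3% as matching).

Fr₁ = V₁/√(g·y₁) = 24.9/√(9.81×1.40) = 6.72.
Conjugate-depth relation: y₂/y₁ = ½[√(1 + 8Fr₁²) − 1] = ½[√362.2 − 1] = 9.02.
y₂ = 9.02 × 1.40 = 12.6 m.
Tailwater y_tw = 12.7 m: y_tw ≈ y₂, so the jump forms here.

y₂ = 12.6 m; the jump forms here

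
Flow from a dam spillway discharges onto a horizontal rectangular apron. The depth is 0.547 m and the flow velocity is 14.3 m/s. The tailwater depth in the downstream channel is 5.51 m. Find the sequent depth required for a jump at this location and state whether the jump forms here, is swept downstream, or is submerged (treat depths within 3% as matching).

y₂ = 4.51 m; the jump is submerged

Fr₁ = V₁/√(g·y₁) = 14.3/√(9.81×0.547) = 6.17.
Conjugate-depth relation: y₂/y₁ = ½[√(1 + 8Fr₁²) − 1] = ½[√305.9 − 1] = 8.24.
y₂ = 8.24 × 0.547 = 4.51 m.
Tailwater y_tw = 5.51 m: y_tw > y₂, so the jump is submerged.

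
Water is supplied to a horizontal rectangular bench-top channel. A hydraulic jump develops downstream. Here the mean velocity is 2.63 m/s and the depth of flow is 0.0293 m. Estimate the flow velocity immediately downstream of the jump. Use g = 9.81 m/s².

V₂ = 0.407 m/s

Fr₁ = V₁/√(g·y₁) = 2.63/√(9.81×0.0293) = 4.91.
Bélanger equation: y₂/y₁ = ½[√(1 + 8Fr₁²) − 1] = ½[√193.5 − 1] = 6.46.
y₂ = 6.46 × 0.0293 = 0.189 m.
q = V₁·y₁ = 2.63 × 0.0293 = 0.0771 m²/s.
V₂ = q/y₂ = 0.0771/0.189 = 0.407 m/s.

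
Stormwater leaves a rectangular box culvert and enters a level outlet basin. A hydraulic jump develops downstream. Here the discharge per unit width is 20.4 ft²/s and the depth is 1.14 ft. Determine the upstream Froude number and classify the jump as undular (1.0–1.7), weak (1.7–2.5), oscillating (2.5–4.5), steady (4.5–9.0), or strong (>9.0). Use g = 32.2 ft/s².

V₁ = q/y₁ = 20.4/1.14 = 17.9 ft/s. Fr₁ = V₁/√(g·y₁) = 17.9/√(32.2×1.14) = 2.95.
Fr₁ = 2.95 lies in the oscillating range.

Fr₁ = 2.95; oscillating jump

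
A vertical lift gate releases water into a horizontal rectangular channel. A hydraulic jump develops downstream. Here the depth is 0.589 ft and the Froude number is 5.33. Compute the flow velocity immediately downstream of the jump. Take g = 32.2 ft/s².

Fr₁ = 5.33 (given).
By Bélanger, y₂/y₁ = ½[√(1 + 8Fr₁²) − 1] = ½[√228.3 − 1] = 7.05.
y₂ = 7.05 × 0.589 = 4.15 ft.
V₁ = Fr₁·√(g·y₁) = 5.33×√(32.2×0.589) = 23.2 ft/s; q = V₁·y₁ = 13.7 ft²/s.
V₂ = q/y₂ = 13.7/4.15 = 3.29 ft/s.

V₂ = 3.29 ft/s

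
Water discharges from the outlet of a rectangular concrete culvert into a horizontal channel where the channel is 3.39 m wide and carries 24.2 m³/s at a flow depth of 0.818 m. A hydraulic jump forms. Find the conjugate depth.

q = Q/b = 24.2/3.39 = 7.14 m²/s; V₁ = q/y₁ = 8.73 m/s. Fr₁ = V₁/√(g·y₁) = 3.08.
From the momentum equation for a rectangular channel, y₂/y₁ = ½[√(1 + 8Fr₁²) − 1] = ½[√76.93 − 1] = 3.89.
y₂ = 3.89 × 0.818 = 3.18 m.

y₂ = 3.18 m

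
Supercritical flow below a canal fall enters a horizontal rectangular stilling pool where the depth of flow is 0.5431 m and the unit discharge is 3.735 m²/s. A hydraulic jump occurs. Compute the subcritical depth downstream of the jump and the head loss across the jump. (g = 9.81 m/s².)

V₁ = q/y₁ = 3.735/0.5431 = 6.877 m/s. Fr₁ = V₁/√(g·y₁) = 6.877/√(9.81×0.5431) = 2.979.
By Bélanger, y₂/y₁ = ½[√(1 + 8Fr₁²) − 1] = ½[√72.017 − 1] = 3.743.
y₂ = 3.743 × 0.5431 = 2.033 m.
Head loss: ΔE = (y₂ − y₁)³/(4y₁y₂) = (2.033 − 0.5431)³/(4×0.5431×2.033) = 3.307/4.416 = 0.7487 m.

y₂ = 2.033 m; ΔE = 0.7487 m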